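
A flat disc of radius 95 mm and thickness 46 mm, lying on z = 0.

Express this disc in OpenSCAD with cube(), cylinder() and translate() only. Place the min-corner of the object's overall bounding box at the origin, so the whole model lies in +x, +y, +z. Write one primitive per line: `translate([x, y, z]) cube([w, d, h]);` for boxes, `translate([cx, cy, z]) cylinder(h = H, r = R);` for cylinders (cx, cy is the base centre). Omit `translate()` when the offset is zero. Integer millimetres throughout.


translate([95, 95, 0]) cylinder(h = 46, r = 95);


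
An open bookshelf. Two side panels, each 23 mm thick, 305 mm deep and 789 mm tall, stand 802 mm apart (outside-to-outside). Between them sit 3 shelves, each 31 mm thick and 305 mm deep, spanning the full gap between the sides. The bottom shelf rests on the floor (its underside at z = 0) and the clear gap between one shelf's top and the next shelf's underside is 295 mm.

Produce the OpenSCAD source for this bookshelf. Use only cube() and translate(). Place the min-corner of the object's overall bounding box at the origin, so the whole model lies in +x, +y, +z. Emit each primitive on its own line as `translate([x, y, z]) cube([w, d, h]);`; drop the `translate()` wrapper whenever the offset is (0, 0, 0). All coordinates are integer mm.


cube([23, 305, 789]);
translate([779, 0, 0]) cube([23, 305, 789]);
translate([23, 0, 0]) cube([756, 305, 31]);
translate([23, 0, 326]) cube([756, 305, 31]);
translate([23, 0, 652]) cube([756, 305, 31]);


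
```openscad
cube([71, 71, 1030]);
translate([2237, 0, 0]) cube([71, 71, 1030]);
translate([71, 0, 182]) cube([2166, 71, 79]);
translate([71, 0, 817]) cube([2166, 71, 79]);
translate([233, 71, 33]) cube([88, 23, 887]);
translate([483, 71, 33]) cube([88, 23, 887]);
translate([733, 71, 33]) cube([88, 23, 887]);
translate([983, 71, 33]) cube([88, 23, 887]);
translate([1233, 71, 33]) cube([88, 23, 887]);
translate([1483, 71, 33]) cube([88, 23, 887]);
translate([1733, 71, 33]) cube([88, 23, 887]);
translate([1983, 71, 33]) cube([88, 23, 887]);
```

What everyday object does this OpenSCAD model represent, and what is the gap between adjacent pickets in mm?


A fence section. The picket gap is 162 mm.

Two posts, two rails, 8 pickets — a fence section. Span 2166 mm holds 8 pickets of 88 mm with 9 equal gaps: ⌊(2166 − 8·88) / 9⌋ = 162 mm.


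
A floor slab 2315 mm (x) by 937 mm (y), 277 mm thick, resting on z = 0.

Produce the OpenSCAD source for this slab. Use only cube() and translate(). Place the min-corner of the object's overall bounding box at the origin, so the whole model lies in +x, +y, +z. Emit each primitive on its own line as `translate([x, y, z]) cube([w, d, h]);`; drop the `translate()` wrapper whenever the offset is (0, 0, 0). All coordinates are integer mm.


cube([2315, 937, 277]);


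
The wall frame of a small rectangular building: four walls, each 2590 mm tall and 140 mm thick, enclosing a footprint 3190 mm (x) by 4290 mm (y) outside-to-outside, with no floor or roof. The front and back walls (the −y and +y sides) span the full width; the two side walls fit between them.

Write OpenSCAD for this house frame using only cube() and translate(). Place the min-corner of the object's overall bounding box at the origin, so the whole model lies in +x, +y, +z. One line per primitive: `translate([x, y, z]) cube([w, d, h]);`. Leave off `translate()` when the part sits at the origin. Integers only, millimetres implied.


cube([3190, 140, 2590]);
translate([0, 4150, 0]) cube([3190, 140, 2590]);
translate([0, 140, 0]) cube([140, 4010, 2590]);
translate([3050, 140, 0]) cube([140, 4010, 2590]);


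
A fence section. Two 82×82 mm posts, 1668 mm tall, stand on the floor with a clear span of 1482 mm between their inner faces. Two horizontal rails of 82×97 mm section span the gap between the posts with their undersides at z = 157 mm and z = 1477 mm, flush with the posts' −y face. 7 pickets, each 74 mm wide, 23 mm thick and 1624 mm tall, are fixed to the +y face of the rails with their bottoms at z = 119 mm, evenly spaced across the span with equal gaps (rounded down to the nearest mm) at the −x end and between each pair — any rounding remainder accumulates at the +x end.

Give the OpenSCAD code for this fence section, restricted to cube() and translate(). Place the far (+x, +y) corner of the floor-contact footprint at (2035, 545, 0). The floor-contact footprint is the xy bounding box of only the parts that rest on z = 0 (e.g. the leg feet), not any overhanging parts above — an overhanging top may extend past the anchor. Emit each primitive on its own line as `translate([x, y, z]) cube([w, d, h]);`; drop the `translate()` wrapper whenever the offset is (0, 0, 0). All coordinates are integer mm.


translate([389, 463, 0]) cube([82, 82, 1668]);
translate([1953, 463, 0]) cube([82, 82, 1668]);
translate([471, 463, 157]) cube([1482, 82, 97]);
translate([471, 463, 1477]) cube([1482, 82, 97]);
translate([591, 545, 119]) cube([74, 23, 1624]);
translate([785, 545, 119]) cube([74, 23, 1624]);
translate([979, 545, 119]) cube([74, 23, 1624]);
translate([1173, 545, 119]) cube([74, 23, 1624]);
translate([1367, 545, 119]) cube([74, 23, 1624]);
translate([1561, 545, 119]) cube([74, 23, 1624]);
translate([1755, 545, 119]) cube([74, 23, 1624]);


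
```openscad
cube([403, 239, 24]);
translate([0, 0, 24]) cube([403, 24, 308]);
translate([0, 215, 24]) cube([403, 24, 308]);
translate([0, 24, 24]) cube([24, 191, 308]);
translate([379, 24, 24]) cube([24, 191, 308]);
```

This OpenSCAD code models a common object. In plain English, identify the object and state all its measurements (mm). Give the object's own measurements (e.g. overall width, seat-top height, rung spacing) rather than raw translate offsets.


An open-topped rectangular box: outside dimensions 403×239×332 mm, with a uniform wall and base thickness of 24 mm. The base is a full 403×239 slab on the floor; four walls sit on top of the base. The front and back walls (the −y and +y sides) span the full width; the two side walls fit between them.


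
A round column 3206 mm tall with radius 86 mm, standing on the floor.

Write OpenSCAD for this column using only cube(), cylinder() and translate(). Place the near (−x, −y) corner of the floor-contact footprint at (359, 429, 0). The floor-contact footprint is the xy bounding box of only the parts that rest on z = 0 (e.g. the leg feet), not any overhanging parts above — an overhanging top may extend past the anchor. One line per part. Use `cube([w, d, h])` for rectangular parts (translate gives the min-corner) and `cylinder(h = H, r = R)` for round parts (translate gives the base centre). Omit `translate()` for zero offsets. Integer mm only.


translate([445, 515, 0]) cylinder(h = 3206, r = 86);


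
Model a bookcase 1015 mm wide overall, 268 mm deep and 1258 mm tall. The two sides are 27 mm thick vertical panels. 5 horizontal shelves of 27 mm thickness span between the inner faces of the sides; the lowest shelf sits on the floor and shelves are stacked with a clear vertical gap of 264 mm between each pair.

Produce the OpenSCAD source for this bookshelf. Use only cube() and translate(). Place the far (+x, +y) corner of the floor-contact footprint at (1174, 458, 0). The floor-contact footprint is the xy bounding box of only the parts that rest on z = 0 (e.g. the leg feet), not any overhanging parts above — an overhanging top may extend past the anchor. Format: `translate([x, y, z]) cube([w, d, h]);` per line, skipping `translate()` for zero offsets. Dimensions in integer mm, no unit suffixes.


translate([159, 190, 0]) cube([27, 268, 1258]);
translate([1147, 190, 0]) cube([27, 268, 1258]);
translate([186, 190, 0]) cube([961, 268, 27]);
translate([186, 190, 291]) cube([961, 268, 27]);
translate([186, 190, 582]) cube([961, 268, 27]);
translate([186, 190, 873]) cube([961, 268, 27]);
translate([186, 190, 1164]) cube([961, 268, 27]);


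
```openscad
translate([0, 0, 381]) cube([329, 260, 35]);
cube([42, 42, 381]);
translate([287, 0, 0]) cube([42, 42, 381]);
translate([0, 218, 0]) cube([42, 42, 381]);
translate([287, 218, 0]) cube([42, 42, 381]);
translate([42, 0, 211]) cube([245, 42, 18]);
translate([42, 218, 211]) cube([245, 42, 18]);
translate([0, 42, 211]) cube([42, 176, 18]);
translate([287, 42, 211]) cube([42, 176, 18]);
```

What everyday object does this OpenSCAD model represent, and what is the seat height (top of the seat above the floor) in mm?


A stool. The seat height is 416 mm.

A 329×260×35 slab at z = 381 on four corner posts — a stool. The seat top is 381 + 35 = 416 mm.


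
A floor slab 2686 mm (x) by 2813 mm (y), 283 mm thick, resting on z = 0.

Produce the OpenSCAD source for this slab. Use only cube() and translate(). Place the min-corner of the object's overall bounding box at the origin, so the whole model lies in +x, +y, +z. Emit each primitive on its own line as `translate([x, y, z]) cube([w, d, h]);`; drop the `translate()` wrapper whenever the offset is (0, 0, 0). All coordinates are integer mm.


cube([2686, 2813, 283]);


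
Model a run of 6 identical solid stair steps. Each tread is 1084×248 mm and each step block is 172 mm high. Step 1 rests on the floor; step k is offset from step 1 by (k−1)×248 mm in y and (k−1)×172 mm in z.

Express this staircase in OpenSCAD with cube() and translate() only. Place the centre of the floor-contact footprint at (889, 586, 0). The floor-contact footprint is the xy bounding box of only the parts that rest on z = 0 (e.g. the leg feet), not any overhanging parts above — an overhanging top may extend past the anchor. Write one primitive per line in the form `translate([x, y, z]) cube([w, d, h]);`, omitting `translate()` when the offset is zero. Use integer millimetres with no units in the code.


translate([347, 462, 0]) cube([1084, 248, 172]);
translate([347, 710, 172]) cube([1084, 248, 172]);
translate([347, 958, 344]) cube([1084, 248, 172]);
translate([347, 1206, 516]) cube([1084, 248, 172]);
translate([347, 1454, 688]) cube([1084, 248, 172]);
translate([347, 1702, 860]) cube([1084, 248, 172]);


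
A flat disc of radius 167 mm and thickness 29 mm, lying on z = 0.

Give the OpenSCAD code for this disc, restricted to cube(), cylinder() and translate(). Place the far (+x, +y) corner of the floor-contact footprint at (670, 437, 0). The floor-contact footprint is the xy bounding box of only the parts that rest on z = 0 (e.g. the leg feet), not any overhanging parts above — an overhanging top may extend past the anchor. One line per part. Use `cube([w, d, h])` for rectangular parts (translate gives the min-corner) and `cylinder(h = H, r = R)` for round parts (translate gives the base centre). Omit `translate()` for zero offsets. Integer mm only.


translate([503, 270, 0]) cylinder(h = 29, r = 167);


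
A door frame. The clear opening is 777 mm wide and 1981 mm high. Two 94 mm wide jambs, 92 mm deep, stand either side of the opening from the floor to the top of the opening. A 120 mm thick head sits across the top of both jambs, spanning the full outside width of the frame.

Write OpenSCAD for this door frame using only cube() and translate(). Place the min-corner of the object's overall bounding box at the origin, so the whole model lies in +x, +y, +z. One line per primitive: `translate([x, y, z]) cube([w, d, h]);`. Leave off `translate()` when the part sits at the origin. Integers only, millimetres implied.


cube([94, 92, 1981]);
translate([871, 0, 0]) cube([94, 92, 1981]);
translate([0, 0, 1981]) cube([965, 92, 120]);


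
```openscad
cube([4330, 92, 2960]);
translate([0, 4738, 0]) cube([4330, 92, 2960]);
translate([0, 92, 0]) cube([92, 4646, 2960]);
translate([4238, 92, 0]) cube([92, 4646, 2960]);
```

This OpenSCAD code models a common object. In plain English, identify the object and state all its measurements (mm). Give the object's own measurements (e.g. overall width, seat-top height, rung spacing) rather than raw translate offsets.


The wall frame of a small rectangular building: four walls, each 2960 mm tall and 92 mm thick, enclosing a footprint 4330 mm (x) by 4830 mm (y) outside-to-outside, with no floor or roof. The front and back walls (the −y and +y sides) span the full width; the two side walls fit between them.


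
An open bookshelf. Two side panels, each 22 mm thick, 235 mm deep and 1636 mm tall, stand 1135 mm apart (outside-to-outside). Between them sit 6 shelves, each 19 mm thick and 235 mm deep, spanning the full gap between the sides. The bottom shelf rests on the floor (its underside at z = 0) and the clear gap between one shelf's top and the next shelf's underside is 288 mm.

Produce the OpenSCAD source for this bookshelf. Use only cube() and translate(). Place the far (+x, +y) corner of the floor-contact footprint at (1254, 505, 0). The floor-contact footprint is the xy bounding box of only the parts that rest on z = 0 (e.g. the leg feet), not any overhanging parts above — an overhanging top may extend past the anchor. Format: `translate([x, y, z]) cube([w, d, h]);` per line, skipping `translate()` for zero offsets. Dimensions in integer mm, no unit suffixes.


translate([119, 270, 0]) cube([22, 235, 1636]);
translate([1232, 270, 0]) cube([22, 235, 1636]);
translate([141, 270, 0]) cube([1091, 235, 19]);
translate([141, 270, 307]) cube([1091, 235, 19]);
translate([141, 270, 614]) cube([1091, 235, 19]);
translate([141, 270, 921]) cube([1091, 235, 19]);
translate([141, 270, 1228]) cube([1091, 235, 19]);
translate([141, 270, 1535]) cube([1091, 235, 19]);


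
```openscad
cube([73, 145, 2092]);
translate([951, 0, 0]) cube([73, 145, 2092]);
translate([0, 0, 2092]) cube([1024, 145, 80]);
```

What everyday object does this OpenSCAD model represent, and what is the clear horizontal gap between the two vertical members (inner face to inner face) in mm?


A door frame. The clear opening width is 878 mm.

Two 2092 mm tall posts with a header on top — a door frame. The left jamb is 73 mm wide at x = 0; the right jamb starts at x = 951. The clear opening is 951 − 73 = 878 mm.


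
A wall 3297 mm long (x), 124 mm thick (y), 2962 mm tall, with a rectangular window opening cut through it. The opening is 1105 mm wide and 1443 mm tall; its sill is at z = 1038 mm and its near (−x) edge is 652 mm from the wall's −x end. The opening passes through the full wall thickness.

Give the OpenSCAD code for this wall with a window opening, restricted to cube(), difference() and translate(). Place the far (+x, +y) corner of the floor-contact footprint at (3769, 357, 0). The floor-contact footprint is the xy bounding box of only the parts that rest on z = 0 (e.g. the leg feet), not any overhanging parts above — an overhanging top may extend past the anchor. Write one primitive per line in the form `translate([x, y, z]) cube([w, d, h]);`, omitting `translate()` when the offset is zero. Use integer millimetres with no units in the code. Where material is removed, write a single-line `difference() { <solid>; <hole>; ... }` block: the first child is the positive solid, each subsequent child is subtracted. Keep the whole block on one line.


difference() { translate([472, 233, 0]) cube([3297, 124, 2962]); translate([1124, 233, 1038]) cube([1105, 124, 1443]); }


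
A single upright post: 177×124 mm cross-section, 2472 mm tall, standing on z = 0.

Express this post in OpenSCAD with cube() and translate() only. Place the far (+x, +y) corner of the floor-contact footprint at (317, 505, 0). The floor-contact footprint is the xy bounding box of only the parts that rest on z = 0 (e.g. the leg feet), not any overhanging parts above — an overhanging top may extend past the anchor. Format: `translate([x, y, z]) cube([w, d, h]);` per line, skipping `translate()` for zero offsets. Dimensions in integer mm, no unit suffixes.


translate([140, 381, 0]) cube([177, 124, 2472]);


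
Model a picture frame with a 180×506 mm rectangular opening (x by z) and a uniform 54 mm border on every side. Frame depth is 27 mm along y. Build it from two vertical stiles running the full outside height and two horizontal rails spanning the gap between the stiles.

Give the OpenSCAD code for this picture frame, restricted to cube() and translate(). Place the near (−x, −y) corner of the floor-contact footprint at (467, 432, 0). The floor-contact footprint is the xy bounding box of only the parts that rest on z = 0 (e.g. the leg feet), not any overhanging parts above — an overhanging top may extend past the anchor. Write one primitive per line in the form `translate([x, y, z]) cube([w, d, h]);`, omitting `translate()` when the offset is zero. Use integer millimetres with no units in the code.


translate([467, 432, 0]) cube([54, 27, 614]);
translate([701, 432, 0]) cube([54, 27, 614]);
translate([521, 432, 0]) cube([180, 27, 54]);
translate([521, 432, 560]) cube([180, 27, 54]);


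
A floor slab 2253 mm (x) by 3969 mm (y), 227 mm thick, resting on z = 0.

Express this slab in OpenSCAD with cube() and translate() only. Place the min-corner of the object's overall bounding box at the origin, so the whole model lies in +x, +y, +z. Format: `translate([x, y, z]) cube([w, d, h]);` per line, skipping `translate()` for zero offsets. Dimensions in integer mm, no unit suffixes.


cube([2253, 3969, 227]);


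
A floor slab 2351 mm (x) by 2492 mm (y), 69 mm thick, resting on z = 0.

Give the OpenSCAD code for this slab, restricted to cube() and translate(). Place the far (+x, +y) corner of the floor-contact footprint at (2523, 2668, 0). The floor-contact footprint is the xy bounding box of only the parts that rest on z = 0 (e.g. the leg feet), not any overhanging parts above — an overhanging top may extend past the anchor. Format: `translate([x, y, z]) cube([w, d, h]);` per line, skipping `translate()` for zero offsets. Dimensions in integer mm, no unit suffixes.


translate([172, 176, 0]) cube([2351, 2492, 69]);


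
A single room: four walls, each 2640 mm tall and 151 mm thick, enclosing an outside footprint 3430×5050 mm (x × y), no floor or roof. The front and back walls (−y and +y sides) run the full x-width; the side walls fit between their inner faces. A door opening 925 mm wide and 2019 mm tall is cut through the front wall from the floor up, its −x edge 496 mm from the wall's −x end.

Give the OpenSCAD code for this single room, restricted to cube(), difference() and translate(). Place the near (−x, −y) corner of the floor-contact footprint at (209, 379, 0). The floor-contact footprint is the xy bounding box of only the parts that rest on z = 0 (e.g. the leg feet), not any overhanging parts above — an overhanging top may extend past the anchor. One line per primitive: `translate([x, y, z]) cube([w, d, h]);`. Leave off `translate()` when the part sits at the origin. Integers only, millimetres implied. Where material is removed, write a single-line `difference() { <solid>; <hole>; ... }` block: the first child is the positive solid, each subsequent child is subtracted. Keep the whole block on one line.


difference() { translate([209, 379, 0]) cube([3430, 151, 2640]); translate([705, 379, 0]) cube([925, 151, 2019]); }
translate([209, 5278, 0]) cube([3430, 151, 2640]);
translate([209, 530, 0]) cube([151, 4748, 2640]);
translate([3488, 530, 0]) cube([151, 4748, 2640]);


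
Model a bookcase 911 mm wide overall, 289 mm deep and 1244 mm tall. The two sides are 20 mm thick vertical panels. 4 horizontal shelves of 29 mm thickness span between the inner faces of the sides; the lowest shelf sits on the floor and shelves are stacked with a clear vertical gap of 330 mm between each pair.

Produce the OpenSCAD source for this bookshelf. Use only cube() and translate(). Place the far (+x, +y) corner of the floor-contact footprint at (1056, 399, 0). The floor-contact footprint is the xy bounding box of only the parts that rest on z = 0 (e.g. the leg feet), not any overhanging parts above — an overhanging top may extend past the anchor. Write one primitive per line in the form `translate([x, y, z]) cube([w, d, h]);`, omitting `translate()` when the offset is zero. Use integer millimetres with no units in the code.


translate([145, 110, 0]) cube([20, 289, 1244]);
translate([1036, 110, 0]) cube([20, 289, 1244]);
translate([165, 110, 0]) cube([871, 289, 29]);
translate([165, 110, 359]) cube([871, 289, 29]);
translate([165, 110, 718]) cube([871, 289, 29]);
translate([165, 110, 1077]) cube([871, 289, 29]);


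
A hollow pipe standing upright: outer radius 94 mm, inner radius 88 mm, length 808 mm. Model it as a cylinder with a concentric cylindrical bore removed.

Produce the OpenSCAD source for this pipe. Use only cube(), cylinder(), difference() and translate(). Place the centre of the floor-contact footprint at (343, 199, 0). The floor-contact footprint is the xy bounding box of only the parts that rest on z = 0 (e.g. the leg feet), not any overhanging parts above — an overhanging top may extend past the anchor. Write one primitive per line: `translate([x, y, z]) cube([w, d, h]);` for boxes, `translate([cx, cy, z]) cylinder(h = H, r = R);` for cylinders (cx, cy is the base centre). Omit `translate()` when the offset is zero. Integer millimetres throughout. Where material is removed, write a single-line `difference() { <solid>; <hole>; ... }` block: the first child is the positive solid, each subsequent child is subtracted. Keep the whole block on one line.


difference() { translate([343, 199, 0]) cylinder(h = 808, r = 94); translate([343, 199, 0]) cylinder(h = 808, r = 88); }


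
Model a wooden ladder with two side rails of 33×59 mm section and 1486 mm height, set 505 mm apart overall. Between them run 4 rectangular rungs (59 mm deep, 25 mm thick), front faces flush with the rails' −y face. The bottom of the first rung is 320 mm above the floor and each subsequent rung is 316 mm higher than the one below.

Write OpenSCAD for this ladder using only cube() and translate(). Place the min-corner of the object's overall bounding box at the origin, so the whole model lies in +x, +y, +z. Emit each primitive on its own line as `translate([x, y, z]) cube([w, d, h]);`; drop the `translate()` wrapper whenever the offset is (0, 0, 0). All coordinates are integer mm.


// rung span = 505 - 2*33 = 439
// rung[k] z = 320 + k*316
cube([33, 59, 1486]);
translate([472, 0, 0]) cube([33, 59, 1486]);
translate([33, 0, 320]) cube([439, 59, 25]);
translate([33, 0, 636]) cube([439, 59, 25]);
translate([33, 0, 952]) cube([439, 59, 25]);
translate([33, 0, 1268]) cube([439, 59, 25]);


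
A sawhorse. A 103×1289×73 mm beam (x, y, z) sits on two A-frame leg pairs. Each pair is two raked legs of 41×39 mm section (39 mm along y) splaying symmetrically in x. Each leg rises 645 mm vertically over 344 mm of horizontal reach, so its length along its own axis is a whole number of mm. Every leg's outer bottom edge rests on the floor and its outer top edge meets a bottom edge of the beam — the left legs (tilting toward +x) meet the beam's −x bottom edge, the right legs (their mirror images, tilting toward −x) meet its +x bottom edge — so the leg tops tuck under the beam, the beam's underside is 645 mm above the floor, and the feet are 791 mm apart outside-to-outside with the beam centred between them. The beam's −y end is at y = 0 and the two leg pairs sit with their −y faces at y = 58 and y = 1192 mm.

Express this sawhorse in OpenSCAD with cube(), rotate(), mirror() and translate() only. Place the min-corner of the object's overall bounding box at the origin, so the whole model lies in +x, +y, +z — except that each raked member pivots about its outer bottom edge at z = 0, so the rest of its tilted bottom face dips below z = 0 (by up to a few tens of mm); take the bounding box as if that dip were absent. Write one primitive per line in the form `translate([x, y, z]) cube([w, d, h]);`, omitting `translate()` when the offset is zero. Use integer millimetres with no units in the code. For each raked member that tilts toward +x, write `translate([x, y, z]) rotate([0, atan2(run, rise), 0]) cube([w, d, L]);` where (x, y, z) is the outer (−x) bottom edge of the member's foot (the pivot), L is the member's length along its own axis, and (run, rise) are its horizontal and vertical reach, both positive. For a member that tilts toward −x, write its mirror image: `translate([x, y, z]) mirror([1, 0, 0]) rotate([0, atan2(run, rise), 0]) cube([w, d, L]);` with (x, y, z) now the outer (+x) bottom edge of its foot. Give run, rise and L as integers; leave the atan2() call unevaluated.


translate([344, 0, 645]) cube([103, 1289, 73]);
translate([0, 58, 0]) rotate([0, atan2(344, 645), 0]) cube([41, 39, 731]);
translate([791, 58, 0]) mirror([1, 0, 0]) rotate([0, atan2(344, 645), 0]) cube([41, 39, 731]);
translate([0, 1192, 0]) rotate([0, atan2(344, 645), 0]) cube([41, 39, 731]);
translate([791, 1192, 0]) mirror([1, 0, 0]) rotate([0, atan2(344, 645), 0]) cube([41, 39, 731]);


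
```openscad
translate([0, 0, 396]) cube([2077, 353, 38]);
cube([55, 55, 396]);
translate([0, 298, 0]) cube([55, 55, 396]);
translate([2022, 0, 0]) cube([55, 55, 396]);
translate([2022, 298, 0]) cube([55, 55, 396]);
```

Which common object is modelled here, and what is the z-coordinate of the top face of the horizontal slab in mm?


A bench. The seat-top height is 434 mm.

A long slab on four corner posts — a bench. The slab sits at z = 396 with thickness 38, so the top is 396 + 38 = 434 mm.


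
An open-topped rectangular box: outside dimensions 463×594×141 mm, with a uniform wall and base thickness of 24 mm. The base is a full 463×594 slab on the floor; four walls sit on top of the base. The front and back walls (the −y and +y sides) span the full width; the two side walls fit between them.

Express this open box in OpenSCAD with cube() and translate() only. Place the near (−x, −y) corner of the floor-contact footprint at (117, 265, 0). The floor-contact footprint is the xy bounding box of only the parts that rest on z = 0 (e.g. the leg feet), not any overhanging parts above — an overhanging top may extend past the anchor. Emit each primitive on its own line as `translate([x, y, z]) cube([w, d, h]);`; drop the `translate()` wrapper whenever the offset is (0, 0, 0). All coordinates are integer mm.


translate([117, 265, 0]) cube([463, 594, 24]);
translate([117, 265, 24]) cube([463, 24, 117]);
translate([117, 835, 24]) cube([463, 24, 117]);
translate([117, 289, 24]) cube([24, 546, 117]);
translate([556, 289, 24]) cube([24, 546, 117]);


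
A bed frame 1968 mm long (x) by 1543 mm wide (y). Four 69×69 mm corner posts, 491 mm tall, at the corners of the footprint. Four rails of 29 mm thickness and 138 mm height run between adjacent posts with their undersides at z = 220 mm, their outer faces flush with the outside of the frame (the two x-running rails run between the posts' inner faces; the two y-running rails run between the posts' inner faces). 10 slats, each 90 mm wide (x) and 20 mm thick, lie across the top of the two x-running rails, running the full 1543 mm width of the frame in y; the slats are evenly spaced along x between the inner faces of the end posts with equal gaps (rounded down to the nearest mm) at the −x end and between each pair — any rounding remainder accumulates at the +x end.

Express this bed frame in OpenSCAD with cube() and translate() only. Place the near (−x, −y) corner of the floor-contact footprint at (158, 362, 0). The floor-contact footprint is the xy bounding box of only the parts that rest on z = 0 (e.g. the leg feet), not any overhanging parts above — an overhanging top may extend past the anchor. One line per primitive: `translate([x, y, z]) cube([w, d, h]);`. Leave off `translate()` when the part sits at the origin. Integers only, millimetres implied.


translate([158, 362, 0]) cube([69, 69, 491]);
translate([158, 1836, 0]) cube([69, 69, 491]);
translate([2057, 362, 0]) cube([69, 69, 491]);
translate([2057, 1836, 0]) cube([69, 69, 491]);
translate([227, 362, 220]) cube([1830, 29, 138]);
translate([227, 1876, 220]) cube([1830, 29, 138]);
translate([158, 431, 220]) cube([29, 1405, 138]);
translate([2097, 431, 220]) cube([29, 1405, 138]);
translate([311, 362, 358]) cube([90, 1543, 20]);
translate([485, 362, 358]) cube([90, 1543, 20]);
translate([659, 362, 358]) cube([90, 1543, 20]);
translate([833, 362, 358]) cube([90, 1543, 20]);
translate([1007, 362, 358]) cube([90, 1543, 20]);
translate([1181, 362, 358]) cube([90, 1543, 20]);
translate([1355, 362, 358]) cube([90, 1543, 20]);
translate([1529, 362, 358]) cube([90, 1543, 20]);
translate([1703, 362, 358]) cube([90, 1543, 20]);
translate([1877, 362, 358]) cube([90, 1543, 20]);


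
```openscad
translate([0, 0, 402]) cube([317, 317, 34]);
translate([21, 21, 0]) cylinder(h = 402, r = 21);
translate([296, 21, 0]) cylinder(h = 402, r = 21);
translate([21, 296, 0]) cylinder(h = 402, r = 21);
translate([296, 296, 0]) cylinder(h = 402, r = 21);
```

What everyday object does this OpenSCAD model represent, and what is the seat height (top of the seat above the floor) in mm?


A stool. The seat height is 436 mm.

A 317×317×34 slab at z = 402 on four corner cylinders — a stool. The seat top is 402 + 34 = 436 mm.


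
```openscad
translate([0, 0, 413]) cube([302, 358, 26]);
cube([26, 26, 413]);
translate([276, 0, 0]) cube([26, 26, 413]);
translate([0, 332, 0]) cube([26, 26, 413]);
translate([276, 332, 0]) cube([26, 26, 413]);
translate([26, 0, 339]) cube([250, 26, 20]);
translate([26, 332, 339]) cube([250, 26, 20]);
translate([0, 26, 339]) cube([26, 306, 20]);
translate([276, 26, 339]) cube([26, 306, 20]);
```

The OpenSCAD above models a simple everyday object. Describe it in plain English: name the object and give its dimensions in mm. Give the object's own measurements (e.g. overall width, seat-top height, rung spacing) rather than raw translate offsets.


A simple wooden stool: a rectangular seat 302 mm (x) by 358 mm (y), 26 mm thick, top face at z = 439 mm, on four square legs, each 26×26 mm in cross-section. The legs rest on z = 0, each flush with a corner of the seat. Four stretchers, 26 mm wide and 20 mm tall, connect adjacent legs with their undersides at z = 339 mm, each running between the inner faces of the legs it joins and aligned with the legs' outer faces on the other axis.


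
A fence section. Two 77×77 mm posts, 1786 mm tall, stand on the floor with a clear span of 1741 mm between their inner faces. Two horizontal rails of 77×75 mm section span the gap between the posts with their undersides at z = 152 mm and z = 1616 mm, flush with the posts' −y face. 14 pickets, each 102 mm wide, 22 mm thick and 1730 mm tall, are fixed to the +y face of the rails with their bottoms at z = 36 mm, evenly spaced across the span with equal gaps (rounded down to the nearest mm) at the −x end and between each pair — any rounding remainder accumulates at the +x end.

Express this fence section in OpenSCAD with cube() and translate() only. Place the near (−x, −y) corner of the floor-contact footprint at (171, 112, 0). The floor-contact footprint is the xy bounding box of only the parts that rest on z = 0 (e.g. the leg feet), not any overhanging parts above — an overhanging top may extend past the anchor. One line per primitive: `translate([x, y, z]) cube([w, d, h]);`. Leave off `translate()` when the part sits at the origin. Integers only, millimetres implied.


translate([171, 112, 0]) cube([77, 77, 1786]);
translate([1989, 112, 0]) cube([77, 77, 1786]);
translate([248, 112, 152]) cube([1741, 77, 75]);
translate([248, 112, 1616]) cube([1741, 77, 75]);
translate([268, 189, 36]) cube([102, 22, 1730]);
translate([390, 189, 36]) cube([102, 22, 1730]);
translate([512, 189, 36]) cube([102, 22, 1730]);
translate([634, 189, 36]) cube([102, 22, 1730]);
translate([756, 189, 36]) cube([102, 22, 1730]);
translate([878, 189, 36]) cube([102, 22, 1730]);
translate([1000, 189, 36]) cube([102, 22, 1730]);
translate([1122, 189, 36]) cube([102, 22, 1730]);
translate([1244, 189, 36]) cube([102, 22, 1730]);
translate([1366, 189, 36]) cube([102, 22, 1730]);
translate([1488, 189, 36]) cube([102, 22, 1730]);
translate([1610, 189, 36]) cube([102, 22, 1730]);
translate([1732, 189, 36]) cube([102, 22, 1730]);
translate([1854, 189, 36]) cube([102, 22, 1730]);


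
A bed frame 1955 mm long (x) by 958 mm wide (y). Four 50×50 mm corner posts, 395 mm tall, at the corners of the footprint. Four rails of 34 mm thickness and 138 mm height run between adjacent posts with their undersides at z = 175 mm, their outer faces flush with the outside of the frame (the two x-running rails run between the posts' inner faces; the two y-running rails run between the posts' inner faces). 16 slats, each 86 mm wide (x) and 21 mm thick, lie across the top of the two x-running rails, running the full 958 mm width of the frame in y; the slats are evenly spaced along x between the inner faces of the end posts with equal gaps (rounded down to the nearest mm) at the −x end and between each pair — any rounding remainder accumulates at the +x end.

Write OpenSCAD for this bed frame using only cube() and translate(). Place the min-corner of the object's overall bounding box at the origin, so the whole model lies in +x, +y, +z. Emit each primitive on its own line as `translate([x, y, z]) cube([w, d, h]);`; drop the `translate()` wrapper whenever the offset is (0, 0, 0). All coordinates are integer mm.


cube([50, 50, 395]);
translate([0, 908, 0]) cube([50, 50, 395]);
translate([1905, 0, 0]) cube([50, 50, 395]);
translate([1905, 908, 0]) cube([50, 50, 395]);
translate([50, 0, 175]) cube([1855, 34, 138]);
translate([50, 924, 175]) cube([1855, 34, 138]);
translate([0, 50, 175]) cube([34, 858, 138]);
translate([1921, 50, 175]) cube([34, 858, 138]);
translate([78, 0, 313]) cube([86, 958, 21]);
translate([192, 0, 313]) cube([86, 958, 21]);
translate([306, 0, 313]) cube([86, 958, 21]);
translate([420, 0, 313]) cube([86, 958, 21]);
translate([534, 0, 313]) cube([86, 958, 21]);
translate([648, 0, 313]) cube([86, 958, 21]);
translate([762, 0, 313]) cube([86, 958, 21]);
translate([876, 0, 313]) cube([86, 958, 21]);
translate([990, 0, 313]) cube([86, 958, 21]);
translate([1104, 0, 313]) cube([86, 958, 21]);
translate([1218, 0, 313]) cube([86, 958, 21]);
translate([1332, 0, 313]) cube([86, 958, 21]);
translate([1446, 0, 313]) cube([86, 958, 21]);
translate([1560, 0, 313]) cube([86, 958, 21]);
translate([1674, 0, 313]) cube([86, 958, 21]);
translate([1788, 0, 313]) cube([86, 958, 21]);


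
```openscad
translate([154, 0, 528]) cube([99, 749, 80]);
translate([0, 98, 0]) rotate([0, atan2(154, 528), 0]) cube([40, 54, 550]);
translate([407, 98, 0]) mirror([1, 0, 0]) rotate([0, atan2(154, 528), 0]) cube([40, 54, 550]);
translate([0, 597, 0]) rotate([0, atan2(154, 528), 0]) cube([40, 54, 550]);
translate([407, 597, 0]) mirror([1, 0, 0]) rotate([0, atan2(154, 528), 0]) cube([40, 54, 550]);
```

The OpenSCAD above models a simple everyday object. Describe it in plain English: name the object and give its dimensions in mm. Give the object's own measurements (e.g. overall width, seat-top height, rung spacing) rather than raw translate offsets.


A sawhorse. A 99×749×80 mm beam (x, y, z) sits on two A-frame leg pairs. Each pair is two raked legs of 40×54 mm section (54 mm along y) splaying symmetrically in x. Each leg rises 528 mm vertically over 154 mm of horizontal reach and is 550 mm long along its own axis. Every leg's outer bottom edge rests on the floor and its outer top edge meets a bottom edge of the beam — the left legs (tilting toward +x) meet the beam's −x bottom edge, the right legs (their mirror images, tilting toward −x) meet its +x bottom edge — so the leg tops tuck under the beam, the beam's underside is 528 mm above the floor, and the feet are 407 mm apart outside-to-outside with the beam centred between them. The two leg pairs are set in 98 mm from either end of the beam.


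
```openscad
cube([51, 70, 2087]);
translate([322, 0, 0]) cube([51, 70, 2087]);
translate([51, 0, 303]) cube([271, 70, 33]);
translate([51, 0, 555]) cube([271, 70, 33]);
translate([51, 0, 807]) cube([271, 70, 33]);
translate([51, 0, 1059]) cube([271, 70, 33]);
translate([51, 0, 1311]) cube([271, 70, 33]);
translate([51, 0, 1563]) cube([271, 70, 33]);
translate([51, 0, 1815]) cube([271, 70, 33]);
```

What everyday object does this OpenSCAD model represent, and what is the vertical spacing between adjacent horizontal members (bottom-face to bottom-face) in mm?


A ladder. The rung spacing is 252 mm.

Two tall 51×70 posts with 7 short bars between them — a ladder. Adjacent rungs sit at z = 303 and z = 555, so the spacing is 555 − 303 = 252 mm.


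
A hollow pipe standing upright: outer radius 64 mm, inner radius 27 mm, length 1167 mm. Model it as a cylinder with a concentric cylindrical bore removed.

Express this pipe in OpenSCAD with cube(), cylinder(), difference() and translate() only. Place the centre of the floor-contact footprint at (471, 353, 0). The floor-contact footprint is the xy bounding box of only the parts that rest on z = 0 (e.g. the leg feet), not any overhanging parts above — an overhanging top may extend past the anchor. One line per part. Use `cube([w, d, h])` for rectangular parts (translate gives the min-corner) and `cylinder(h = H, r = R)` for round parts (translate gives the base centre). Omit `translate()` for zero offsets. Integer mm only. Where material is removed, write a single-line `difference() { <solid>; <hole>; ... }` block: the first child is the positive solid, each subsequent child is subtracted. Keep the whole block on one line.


difference() { translate([471, 353, 0]) cylinder(h = 1167, r = 64); translate([471, 353, 0]) cylinder(h = 1167, r = 27); }


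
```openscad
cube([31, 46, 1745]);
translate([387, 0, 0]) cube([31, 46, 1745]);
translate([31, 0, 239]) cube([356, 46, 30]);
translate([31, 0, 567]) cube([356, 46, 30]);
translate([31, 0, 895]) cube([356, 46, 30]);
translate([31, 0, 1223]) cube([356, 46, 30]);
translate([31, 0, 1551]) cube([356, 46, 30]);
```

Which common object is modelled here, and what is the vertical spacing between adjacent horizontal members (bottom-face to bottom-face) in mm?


A ladder. The rung spacing is 328 mm.

Two tall 31×46 posts with 5 short bars between them — a ladder. Adjacent rungs sit at z = 239 and z = 567, so the spacing is 567 − 239 = 328 mm.


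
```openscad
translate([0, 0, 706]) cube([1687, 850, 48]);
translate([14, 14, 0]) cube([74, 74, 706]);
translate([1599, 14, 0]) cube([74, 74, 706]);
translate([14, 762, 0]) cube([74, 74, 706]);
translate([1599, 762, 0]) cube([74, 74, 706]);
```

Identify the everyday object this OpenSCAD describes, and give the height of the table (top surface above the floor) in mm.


A table. The table height is 754 mm.

A 1687×850×48 slab sits at z = 706 on four 74 mm square posts — a table. The top surface is at 706 + 48 = 754 mm.


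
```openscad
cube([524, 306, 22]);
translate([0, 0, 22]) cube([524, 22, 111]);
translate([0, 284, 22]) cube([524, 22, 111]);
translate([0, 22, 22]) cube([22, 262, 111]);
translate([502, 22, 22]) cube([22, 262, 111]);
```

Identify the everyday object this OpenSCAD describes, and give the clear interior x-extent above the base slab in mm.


An open box. The internal width is 480 mm.

A 524×306 base slab with four walls standing on it — an open box. The base is 524 mm wide and the walls are 22 mm thick, so the internal width is 524 − 2 × 22 = 480 mm.


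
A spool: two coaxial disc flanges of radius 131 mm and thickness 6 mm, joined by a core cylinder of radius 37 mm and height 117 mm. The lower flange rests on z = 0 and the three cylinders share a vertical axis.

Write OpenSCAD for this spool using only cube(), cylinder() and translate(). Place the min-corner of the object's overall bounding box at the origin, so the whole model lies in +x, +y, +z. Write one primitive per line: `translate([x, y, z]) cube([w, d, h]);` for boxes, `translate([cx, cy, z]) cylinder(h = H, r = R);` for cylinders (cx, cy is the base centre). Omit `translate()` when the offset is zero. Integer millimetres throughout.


translate([131, 131, 0]) cylinder(h = 6, r = 131);
translate([131, 131, 6]) cylinder(h = 117, r = 37);
translate([131, 131, 123]) cylinder(h = 6, r = 131);
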